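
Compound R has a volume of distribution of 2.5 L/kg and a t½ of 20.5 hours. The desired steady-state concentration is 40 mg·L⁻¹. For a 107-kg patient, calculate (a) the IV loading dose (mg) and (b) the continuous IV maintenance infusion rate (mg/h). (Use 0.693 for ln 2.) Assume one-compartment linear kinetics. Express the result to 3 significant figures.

Vd(total) = 107 kg × 2.5 L/kg = 267.5 L
LD = Vd × C = 267.5 × 40 = 10700 mg
CL = 0.693 × Vd / t½ = 0.693 × 267.5 / 20.5 = 9.043 L/h
Infusion rate = CL × Css = 9.043 × 40 = 361.7 mg/h

(a) 10700 mg; (b) 362 mg/h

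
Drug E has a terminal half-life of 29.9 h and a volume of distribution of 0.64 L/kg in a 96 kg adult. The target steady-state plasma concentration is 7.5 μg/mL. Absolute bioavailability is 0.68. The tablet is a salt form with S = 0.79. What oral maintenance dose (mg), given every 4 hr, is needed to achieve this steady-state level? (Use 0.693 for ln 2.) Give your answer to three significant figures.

79.5 mg

Total Vd = 0.64 × 96 = 61.44 L
CL = ln 2 · Vd / t½ = 0.693 × 61.44 / 29.9 = 1.424 L/h
D = CL × Css × τ / F / S = 1.424 × 7.5 × 4 / 0.68 / 0.79 = 79.52 mg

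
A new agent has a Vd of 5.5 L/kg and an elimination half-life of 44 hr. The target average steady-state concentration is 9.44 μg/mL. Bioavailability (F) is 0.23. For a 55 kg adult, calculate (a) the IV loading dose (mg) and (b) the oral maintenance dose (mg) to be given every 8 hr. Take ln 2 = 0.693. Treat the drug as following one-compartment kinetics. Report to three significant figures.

Vd(total) = 55 kg × 5.5 L/kg = 302.5 L
LD = Vd × C = 302.5 × 9.44 = 2856 mg
CL = 0.693 × Vd / t½ = 0.693 × 302.5 / 44 = 4.764 L/h
D = CL × Css × τ / F = 4.764 × 9.44 × 8 / 0.23 = 1564 mg

(a) 2860 mg; (b) 1560 mg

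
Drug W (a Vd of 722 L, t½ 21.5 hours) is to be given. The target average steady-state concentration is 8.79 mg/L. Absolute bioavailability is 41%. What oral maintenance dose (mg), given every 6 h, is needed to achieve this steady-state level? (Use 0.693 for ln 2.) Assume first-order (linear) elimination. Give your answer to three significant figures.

2990 mg

CL = ln 2 · Vd / t½ = 0.693 × 722.0 / 21.5 = 23.27 L/h
D = CL × Css × τ / F = 23.27 × 8.79 × 6 / 0.41 = 2993 mg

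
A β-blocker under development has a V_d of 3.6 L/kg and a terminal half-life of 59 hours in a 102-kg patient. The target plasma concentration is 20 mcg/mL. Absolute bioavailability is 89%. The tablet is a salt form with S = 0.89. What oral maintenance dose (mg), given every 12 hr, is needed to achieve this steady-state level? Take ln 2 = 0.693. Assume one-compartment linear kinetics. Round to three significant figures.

Total Vd = 3.6 × 102 = 367.2 L
CL = 0.693 × Vd / t½ = 0.693 × 367.2 / 59 = 4.313 L/h
D = CL × Css × τ / F / S = 4.313 × 20 × 12 / 0.89 / 0.89 = 1307 mg

1310 mg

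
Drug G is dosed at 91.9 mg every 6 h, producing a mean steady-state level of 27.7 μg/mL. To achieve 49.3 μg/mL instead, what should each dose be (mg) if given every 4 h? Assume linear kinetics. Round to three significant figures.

With linear kinetics, Css is proportional to dose rate (D/τ) at fixed clearance.
D₂ = D₁ × (Css,target / Css,current) × (τ₂/τ₁) = 91.9 × (49.3/27.7) × (4/6) = 109.0 mg

109 mg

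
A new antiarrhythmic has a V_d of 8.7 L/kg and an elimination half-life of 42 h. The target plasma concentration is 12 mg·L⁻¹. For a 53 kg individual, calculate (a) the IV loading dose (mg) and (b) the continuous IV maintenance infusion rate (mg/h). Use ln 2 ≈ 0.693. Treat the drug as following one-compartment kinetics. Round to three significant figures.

(a) 5530 mg; (b) 91.3 mg/h

Vd(total) = 53 kg × 8.7 L/kg = 461.1 L
LD = Vd × C = 461.1 × 12 = 5533 mg
CL = 0.693 × Vd / t½ = 0.693 × 461.1 / 42 = 7.608 L/h
Infusion rate = CL × Css = 7.608 × 12 = 91.30 mg/h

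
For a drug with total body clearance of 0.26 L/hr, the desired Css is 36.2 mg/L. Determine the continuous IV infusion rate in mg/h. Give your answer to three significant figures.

At steady state, infusion rate equals elimination rate: rate in = CL × Css.
R₀ = 0.2600 × 36.2 = 9.412 mg/h

9.41 mg/h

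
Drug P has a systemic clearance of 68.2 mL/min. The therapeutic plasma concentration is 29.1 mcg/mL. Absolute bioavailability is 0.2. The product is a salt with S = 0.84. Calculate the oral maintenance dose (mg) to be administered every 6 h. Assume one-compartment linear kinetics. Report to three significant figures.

4250 mg

CL = 68.2 mL/min × 60/1000 = 4.092 L/h
At steady state, dose per interval replaces the amount cleared in that interval: F·S·D/τ = CL·Css.
D = CL × Css × τ / F / S = 4.092 × 29.1 × 6 / 0.2 / 0.84 = 4253 mg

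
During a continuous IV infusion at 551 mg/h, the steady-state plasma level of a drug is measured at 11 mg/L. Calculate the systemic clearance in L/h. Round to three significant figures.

At steady state, infusion rate = CL × Css, so CL = rate / Css.
CL = 551 / 11 = 50.09 L/h

50.1 L/h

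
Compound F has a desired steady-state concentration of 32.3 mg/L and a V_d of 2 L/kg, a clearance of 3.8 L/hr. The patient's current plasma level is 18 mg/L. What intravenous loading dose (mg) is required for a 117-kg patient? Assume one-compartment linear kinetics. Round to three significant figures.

Total Vd = 2 × 117 = 234.0 L
LD is governed by Vd — clearance does not enter the loading-dose calculation.
Concentration deficit ΔC = 32.3 − 18 = 14.30 mg/L
LD = Vd × ΔC = 234.0 × 14.30 = 3346 mg

3350 mg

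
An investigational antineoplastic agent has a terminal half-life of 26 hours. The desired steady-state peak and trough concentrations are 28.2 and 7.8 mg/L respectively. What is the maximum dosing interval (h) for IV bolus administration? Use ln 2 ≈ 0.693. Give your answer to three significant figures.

48.2 h

k = 0.693 / t½ = 0.693 / 26 = 0.02665 h⁻¹
Between IV bolus doses, concentration decays as C = C₀·e^(−kτ), so C_peak/C_trough = e^(kτ).
τ_max = ln(C_peak/C_trough) / k = ln(28.2/7.8) / 0.02665 = 1.285 / 0.02665 = 48.22 h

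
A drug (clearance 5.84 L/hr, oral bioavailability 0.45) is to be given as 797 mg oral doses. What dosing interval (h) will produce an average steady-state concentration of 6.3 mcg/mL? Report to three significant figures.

9.75 h

F·D/τ = CL·Css → τ = F·D / (CL·Css).
τ = 0.45 × 797 / (5.84 × 6.3) = 9.748 h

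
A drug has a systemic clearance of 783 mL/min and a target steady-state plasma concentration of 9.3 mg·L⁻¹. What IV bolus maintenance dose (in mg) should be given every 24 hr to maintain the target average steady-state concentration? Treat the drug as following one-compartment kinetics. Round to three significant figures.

10500 mg

Convert clearance: 783 mL/min × 60 min/h ÷ 1000 mL/L = 46.98 L/h
D = CL × Css × τ = 46.98 × 9.3 × 24 = 10490 mg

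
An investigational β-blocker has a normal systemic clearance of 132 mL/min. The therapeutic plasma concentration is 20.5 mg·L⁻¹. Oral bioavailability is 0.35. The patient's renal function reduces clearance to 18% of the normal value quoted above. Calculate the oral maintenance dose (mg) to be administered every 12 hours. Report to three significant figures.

CL = 132 mL/min = 132 × 0.06 = 7.920 L/h
Patient clearance = 0.18 × 7.920 = 1.426 L/h
D = CL × Css × τ / F = 1.426 × 20.5 × 12 / 0.35 = 1002 mg

1000 mg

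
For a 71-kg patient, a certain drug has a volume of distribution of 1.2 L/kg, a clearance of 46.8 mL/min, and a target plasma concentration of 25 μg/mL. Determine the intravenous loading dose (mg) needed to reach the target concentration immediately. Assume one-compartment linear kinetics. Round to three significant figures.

Total Vd = 1.2 × 71 = 85.20 L
LD is governed by Vd — clearance does not enter the loading-dose calculation.
LD = Vd × C = 85.20 × 25.00 = 2130 mg

2130 mg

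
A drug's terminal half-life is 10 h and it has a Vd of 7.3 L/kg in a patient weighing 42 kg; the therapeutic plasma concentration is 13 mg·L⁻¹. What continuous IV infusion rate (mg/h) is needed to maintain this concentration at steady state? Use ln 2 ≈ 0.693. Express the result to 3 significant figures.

Vd(total) = 42 kg × 7.3 L/kg = 306.6 L
CL = ln 2 · Vd / t½ = 0.693 × 306.6 / 10 = 21.25 L/h
Infusion rate = CL × Css = 21.25 × 13 = 276.3 mg/h

276 mg/h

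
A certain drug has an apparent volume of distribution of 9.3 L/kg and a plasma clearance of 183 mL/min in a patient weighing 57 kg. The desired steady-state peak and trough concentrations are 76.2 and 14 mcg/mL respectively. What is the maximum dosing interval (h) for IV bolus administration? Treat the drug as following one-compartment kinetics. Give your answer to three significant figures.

81.8 h

Total Vd = 9.3 × 57 = 530.1 L
Convert clearance: 183 mL/min × 60 min/h ÷ 1000 mL/L = 10.98 L/h
k = CL / Vd = 10.98 / 530.1 = 0.02071 h⁻¹
Between IV bolus doses, concentration decays as C = C₀·e^(−kτ), so C_peak/C_trough = e^(kτ).
τ_max = ln(C_peak/C_trough) / k = ln(76.2/14) / 0.02071 = 1.694 / 0.02071 = 81.80 h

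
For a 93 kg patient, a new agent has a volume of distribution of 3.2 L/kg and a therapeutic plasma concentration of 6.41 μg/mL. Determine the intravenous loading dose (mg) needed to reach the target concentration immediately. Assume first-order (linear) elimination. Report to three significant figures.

1910 mg

Vd(total) = 93 kg × 3.2 L/kg = 297.6 L
LD = Vd × C = 297.6 × 6.410 = 1908 mg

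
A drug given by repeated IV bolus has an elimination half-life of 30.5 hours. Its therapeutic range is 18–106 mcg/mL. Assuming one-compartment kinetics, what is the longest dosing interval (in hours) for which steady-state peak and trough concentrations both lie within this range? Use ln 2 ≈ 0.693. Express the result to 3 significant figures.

k = 0.693 / t½ = 0.693 / 30.5 = 0.02272 h⁻¹
Between IV bolus doses, concentration decays as C = C₀·e^(−kτ), so C_peak/C_trough = e^(kτ).
τ_max = ln(C_peak/C_trough) / k = ln(106/18) / 0.02272 = 1.773 / 0.02272 = 78.04 h

78.0 h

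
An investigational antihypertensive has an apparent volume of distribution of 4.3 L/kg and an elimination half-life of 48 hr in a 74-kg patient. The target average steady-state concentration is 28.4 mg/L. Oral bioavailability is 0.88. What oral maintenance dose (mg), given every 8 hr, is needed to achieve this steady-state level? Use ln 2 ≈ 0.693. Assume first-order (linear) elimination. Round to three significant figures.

Total Vd = 4.3 × 74 = 318.2 L
CL = 0.693 × Vd / t½ = 0.693 × 318.2 / 48 = 4.594 L/h
D = CL × Css × τ / F = 4.594 × 28.4 × 8 / 0.88 = 1186 mg

1190 mg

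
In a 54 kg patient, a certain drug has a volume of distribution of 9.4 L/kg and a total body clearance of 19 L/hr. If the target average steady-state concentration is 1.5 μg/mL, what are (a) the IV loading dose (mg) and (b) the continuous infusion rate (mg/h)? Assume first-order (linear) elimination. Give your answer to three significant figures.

Vd(total) = 54 kg × 9.4 L/kg = 507.6 L
Loading: fill Vd to C_target → 507.6 L × 1.5 mg/L = 761.4 mg
Maintenance: replace elimination → rate = CL × Css = 19.00 × 1.5 = 28.50 mg/h

(a) 761 mg; (b) 28.5 mg/h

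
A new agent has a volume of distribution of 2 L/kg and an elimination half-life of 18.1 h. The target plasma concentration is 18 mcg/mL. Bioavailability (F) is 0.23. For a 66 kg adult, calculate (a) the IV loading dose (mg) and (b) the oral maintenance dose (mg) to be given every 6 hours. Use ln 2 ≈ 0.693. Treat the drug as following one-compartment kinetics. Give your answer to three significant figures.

Vd = 2 L/kg × 66 kg = 132.0 L
LD = Vd × C = 132.0 × 18 = 2376 mg
CL = 0.693 × Vd / t½ = 0.693 × 132.0 / 18.1 = 5.054 L/h
D = CL × Css × τ / F = 5.054 × 18 × 6 / 0.23 = 2373 mg

(a) 2380 mg; (b) 2370 mg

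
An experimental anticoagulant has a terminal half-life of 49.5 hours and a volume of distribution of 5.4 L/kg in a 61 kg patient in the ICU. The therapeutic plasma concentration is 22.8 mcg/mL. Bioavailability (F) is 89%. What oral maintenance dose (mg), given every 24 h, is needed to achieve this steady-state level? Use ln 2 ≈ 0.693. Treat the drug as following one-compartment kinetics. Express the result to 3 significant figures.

Total Vd = 5.4 × 61 = 329.4 L
k = 0.693/49.5 = 0.01400 h⁻¹, so CL = k·Vd = 0.01400 × 329.4 = 4.612 L/h
D = CL × Css × τ / F = 4.612 × 22.8 × 24 / 0.89 = 2836 mg

2840 mg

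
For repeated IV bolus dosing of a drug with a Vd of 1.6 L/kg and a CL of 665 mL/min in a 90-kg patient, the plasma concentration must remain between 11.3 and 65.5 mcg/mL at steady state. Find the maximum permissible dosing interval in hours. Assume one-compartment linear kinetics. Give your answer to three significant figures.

Total Vd = 1.6 × 90 = 144.0 L
CL = 665 mL/min × 60/1000 = 39.90 L/h
k = CL / Vd = 39.90 / 144.0 = 0.2771 h⁻¹
Between IV bolus doses, concentration decays as C = C₀·e^(−kτ), so C_peak/C_trough = e^(kτ).
τ_max = ln(C_peak/C_trough) / k = ln(65.5/11.3) / 0.2771 = 1.757 / 0.2771 = 6.341 h

6.34 h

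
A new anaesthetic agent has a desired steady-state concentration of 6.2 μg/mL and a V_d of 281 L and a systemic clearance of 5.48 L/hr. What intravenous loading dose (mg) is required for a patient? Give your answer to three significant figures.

1740 mg

LD = Vd × C = 281.0 × 6.200 = 1742 mg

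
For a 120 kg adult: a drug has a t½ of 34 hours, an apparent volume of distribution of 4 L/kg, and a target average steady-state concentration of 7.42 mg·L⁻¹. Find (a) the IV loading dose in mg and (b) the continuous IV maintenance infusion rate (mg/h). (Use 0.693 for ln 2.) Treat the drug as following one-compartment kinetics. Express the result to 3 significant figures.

(a) 3560 mg; (b) 72.6 mg/h

Total Vd = 4 × 120 = 480.0 L
LD = Vd × C = 480.0 × 7.42 = 3562 mg
CL = 0.693 × Vd / t½ = 0.693 × 480.0 / 34 = 9.784 L/h
Infusion rate = CL × Css = 9.784 × 7.42 = 72.60 mg/h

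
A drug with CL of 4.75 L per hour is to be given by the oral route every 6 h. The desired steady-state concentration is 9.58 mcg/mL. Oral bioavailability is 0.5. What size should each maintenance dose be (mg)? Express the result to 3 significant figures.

At steady state, dose per interval replaces the amount cleared in that interval: F·D/τ = CL·Css.
D = CL × Css × τ / F = 4.750 × 9.58 × 6 / 0.5 = 546.1 mg

546 mg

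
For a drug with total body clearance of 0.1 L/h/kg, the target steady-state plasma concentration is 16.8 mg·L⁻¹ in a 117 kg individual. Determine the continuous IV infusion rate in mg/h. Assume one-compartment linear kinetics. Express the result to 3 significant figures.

CL = 0.1 L/h/kg × 117 kg = 11.70 L/h
Infusion rate = CL · Css = 11.70 L/h × 16.8 mg/L = 196.6 mg/h

197 mg/h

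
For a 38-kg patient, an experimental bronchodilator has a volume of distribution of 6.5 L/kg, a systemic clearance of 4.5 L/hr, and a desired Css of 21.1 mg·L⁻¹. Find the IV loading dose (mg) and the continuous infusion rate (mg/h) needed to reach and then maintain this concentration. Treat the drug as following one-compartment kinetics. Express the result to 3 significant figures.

(a) 5210 mg; (b) 95.0 mg/h

Total Vd = 6.5 × 38 = 247.0 L
Loading dose = Vd × C = 247.0 × 21.1 = 5212 mg
Maintenance infusion rate = CL × Css = 4.500 × 21.1 = 94.95 mg/h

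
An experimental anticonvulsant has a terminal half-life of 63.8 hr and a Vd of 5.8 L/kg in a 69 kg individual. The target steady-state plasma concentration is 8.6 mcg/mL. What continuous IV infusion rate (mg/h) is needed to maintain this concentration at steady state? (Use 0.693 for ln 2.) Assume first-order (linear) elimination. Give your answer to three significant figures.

37.4 mg/h

Total Vd = 5.8 × 69 = 400.2 L
CL = ln 2 · Vd / t½ = 0.693 × 400.2 / 63.8 = 4.347 L/h
Infusion rate = CL × Css = 4.347 × 8.6 = 37.38 mg/h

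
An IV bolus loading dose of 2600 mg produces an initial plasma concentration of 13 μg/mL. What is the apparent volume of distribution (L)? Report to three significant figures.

200 L

Immediately after an IV bolus, C₀ = Dose / Vd, so Vd = Dose / C₀.
Vd = 2600 / 13 = 200.0 L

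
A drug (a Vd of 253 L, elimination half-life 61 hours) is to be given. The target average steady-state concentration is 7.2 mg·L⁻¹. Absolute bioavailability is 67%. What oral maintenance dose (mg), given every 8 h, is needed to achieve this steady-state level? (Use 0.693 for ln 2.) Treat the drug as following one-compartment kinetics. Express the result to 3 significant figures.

247 mg

CL = ln 2 · Vd / t½ = 0.693 × 253.0 / 61 = 2.874 L/h
D = CL × Css × τ / F = 2.874 × 7.2 × 8 / 0.67 = 247.1 mg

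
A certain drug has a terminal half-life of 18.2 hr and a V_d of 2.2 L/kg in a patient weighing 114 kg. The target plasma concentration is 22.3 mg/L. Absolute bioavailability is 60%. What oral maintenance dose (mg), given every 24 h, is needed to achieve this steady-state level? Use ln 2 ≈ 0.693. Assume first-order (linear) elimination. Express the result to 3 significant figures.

Total Vd = 2.2 × 114 = 250.8 L
CL = 0.693 × Vd / t½ = 0.693 × 250.8 / 18.2 = 9.550 L/h
D = CL × Css × τ / F = 9.550 × 22.3 × 24 / 0.6 = 8519 mg

8520 mg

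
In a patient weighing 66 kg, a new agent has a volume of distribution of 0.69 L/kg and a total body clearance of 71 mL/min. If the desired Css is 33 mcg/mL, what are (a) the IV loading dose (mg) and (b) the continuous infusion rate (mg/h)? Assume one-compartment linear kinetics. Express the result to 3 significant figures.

(a) 1500 mg; (b) 141 mg/h

Vd = 0.69 L/kg × 66 kg = 45.54 L
Loading: fill Vd to C_target → 45.54 L × 33 mg/L = 1503 mg
CL = 71 mL/min × 60/1000 = 4.260 L/h
Infusion rate = 4.260 L/h × 33 mg/L = 140.6 mg/h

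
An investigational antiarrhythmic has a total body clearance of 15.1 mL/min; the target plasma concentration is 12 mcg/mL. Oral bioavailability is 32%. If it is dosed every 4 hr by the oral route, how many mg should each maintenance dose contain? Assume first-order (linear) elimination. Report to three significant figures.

136 mg

Convert clearance: 15.1 mL/min × 60 min/h ÷ 1000 mL/L = 0.9060 L/h
D = CL × Css × τ / F = 0.9060 × 12 × 4 / 0.32 = 135.9 mg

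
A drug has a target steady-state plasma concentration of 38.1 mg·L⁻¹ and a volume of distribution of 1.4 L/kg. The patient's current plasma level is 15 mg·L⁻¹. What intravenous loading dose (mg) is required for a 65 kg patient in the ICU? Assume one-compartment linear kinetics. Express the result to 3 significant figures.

Vd = 1.4 L/kg × 65 kg = 91.00 L
The loading dose fills Vd to the target concentration.
Concentration deficit ΔC = 38.1 − 15 = 23.10 mg/L
LD = Vd × ΔC = 91.00 × 23.10 = 2102 mg

2100 mg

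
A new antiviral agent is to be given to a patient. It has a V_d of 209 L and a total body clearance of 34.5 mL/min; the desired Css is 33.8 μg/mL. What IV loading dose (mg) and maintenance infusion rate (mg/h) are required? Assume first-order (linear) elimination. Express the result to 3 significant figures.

(a) 7060 mg; (b) 70.0 mg/h

Loading: fill Vd to C_target → 209.0 L × 33.8 mg/L = 7064 mg
CL = 34.5 mL/min = 34.5 × 0.06 = 2.070 L/h
Maintenance infusion rate = CL × Css = 2.070 × 33.8 = 69.97 mg/h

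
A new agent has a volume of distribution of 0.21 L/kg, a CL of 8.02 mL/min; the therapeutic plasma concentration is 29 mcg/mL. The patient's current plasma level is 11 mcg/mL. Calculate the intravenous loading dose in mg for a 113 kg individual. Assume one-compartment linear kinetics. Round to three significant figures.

427 mg

Total Vd = 0.21 × 113 = 23.73 L
Concentration deficit ΔC = 29 − 11 = 18.00 mg/L
LD = Vd × ΔC = 23.73 × 18.00 = 427.1 mg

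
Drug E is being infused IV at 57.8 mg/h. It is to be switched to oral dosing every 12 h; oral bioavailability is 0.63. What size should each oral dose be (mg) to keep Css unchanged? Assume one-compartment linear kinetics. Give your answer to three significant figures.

1100 mg

To maintain the same Css, the systemic dosing rate must be unchanged: F·D/τ = infusion rate.
D = rate × τ / F = 57.8 × 12 / 0.63 = 1101 mg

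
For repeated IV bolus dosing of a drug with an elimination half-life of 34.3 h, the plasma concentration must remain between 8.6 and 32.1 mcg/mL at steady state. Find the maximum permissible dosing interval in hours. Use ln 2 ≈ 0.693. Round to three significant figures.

65.2 h

k = 0.693 / t½ = 0.693 / 34.3 = 0.02020 h⁻¹
Between IV bolus doses, concentration decays as C = C₀·e^(−kτ), so C_peak/C_trough = e^(kτ).
τ_max = ln(C_peak/C_trough) / k = ln(32.1/8.6) / 0.02020 = 1.317 / 0.02020 = 65.20 h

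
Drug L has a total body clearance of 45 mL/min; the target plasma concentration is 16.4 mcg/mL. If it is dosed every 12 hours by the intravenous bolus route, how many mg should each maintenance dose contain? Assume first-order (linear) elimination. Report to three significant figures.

531 mg

CL = 45 mL/min × 60/1000 = 2.700 L/h
D = CL × Css × τ = 2.700 × 16.4 × 12 = 531.4 mg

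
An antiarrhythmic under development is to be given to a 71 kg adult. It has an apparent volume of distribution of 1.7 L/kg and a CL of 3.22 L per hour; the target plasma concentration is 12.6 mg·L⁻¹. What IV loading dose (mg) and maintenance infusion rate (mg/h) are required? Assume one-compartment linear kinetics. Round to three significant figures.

(a) 1520 mg; (b) 40.6 mg/h

Vd(total) = 71 kg × 1.7 L/kg = 120.7 L
LD = Vd · C_target = 120.7 × 12.6 = 1521 mg
Infusion rate = 3.220 L/h × 12.6 mg/L = 40.57 mg/h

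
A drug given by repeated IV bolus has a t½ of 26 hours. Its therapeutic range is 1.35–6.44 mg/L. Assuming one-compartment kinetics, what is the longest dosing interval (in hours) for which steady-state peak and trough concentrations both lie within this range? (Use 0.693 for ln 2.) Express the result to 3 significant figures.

k = 0.693 / t½ = 0.693 / 26 = 0.02665 h⁻¹
Between IV bolus doses, concentration decays as C = C₀·e^(−kτ), so C_peak/C_trough = e^(kτ).
τ_max = ln(C_peak/C_trough) / k = ln(6.44/1.35) / 0.02665 = 1.562 / 0.02665 = 58.61 h

58.6 h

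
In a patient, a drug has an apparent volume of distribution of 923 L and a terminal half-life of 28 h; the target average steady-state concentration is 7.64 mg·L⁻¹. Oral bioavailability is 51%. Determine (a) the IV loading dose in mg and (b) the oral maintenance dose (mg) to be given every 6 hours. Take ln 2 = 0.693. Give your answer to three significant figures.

(a) 7050 mg; (b) 2050 mg

LD = Vd × C = 923.0 × 7.64 = 7052 mg
CL = 0.693 × Vd / t½ = 0.693 × 923.0 / 28 = 22.84 L/h
D = CL × Css × τ / F = 22.84 × 7.64 × 6 / 0.51 = 2053 mg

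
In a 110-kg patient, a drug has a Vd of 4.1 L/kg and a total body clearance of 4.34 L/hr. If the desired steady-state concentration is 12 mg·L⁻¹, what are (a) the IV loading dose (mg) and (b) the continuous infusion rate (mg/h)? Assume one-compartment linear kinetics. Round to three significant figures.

(a) 5410 mg; (b) 52.1 mg/h

Vd(total) = 110 kg × 4.1 L/kg = 451.0 L
LD = Vd · C_target = 451.0 × 12 = 5412 mg
Infusion rate = 4.340 L/h × 12 mg/L = 52.08 mg/h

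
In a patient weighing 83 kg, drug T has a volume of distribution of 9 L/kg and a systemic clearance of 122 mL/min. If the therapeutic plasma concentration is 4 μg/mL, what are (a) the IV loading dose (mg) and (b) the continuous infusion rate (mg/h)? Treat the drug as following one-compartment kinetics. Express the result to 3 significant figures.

Vd = 9 L/kg × 83 kg = 747.0 L
Loading dose = Vd × C = 747.0 × 4 = 2988 mg
CL = 122 mL/min = 122 × 0.06 = 7.320 L/h
Maintenance: replace elimination → rate = CL × Css = 7.320 × 4 = 29.28 mg/h

(a) 2990 mg; (b) 29.3 mg/h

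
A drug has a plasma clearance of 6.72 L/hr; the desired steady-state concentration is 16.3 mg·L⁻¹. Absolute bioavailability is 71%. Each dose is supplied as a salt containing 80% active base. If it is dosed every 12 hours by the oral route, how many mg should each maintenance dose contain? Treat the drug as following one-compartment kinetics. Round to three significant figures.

D = CL × Css × τ / F / S = 6.720 × 16.3 × 12 / 0.71 / 0.8 = 2314 mg

2310 mg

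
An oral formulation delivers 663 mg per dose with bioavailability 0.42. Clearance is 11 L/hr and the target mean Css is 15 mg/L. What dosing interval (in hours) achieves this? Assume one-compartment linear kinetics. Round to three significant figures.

1.69 h

F·D/τ = CL·Css → τ = F·D / (CL·Css).
τ = 0.42 × 663 / (11 × 15) = 1.688 h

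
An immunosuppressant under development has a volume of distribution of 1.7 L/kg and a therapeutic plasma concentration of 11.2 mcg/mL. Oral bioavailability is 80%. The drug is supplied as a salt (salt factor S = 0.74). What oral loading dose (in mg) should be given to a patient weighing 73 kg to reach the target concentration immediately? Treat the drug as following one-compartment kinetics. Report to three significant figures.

2350 mg

Total Vd = 1.7 × 73 = 124.1 L
The loading dose fills Vd to the target concentration.
LD = Vd × C / F / S = 124.1 × 11.20 / 0.8 / 0.74 = 2348 mg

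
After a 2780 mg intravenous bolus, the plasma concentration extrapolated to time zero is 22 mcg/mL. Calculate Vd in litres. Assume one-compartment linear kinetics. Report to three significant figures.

Immediately after an IV bolus, C₀ = Dose / Vd, so Vd = Dose / C₀.
Vd = 2780 / 22 = 126.4 L

126 L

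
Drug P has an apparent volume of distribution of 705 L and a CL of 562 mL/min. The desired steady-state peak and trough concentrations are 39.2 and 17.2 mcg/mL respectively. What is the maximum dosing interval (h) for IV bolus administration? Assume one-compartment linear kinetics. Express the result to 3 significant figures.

CL = 562 mL/min = 562 × 0.06 = 33.72 L/h
k = CL / Vd = 33.72 / 705.0 = 0.04783 h⁻¹
Between IV bolus doses, concentration decays as C = C₀·e^(−kτ), so C_peak/C_trough = e^(kτ).
τ_max = ln(C_peak/C_trough) / k = ln(39.2/17.2) / 0.04783 = 0.8238 / 0.04783 = 17.22 h

17.2 h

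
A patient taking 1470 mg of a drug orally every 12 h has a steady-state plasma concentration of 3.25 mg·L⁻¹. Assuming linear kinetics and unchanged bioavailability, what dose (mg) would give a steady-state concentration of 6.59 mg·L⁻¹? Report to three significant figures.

2980 mg

With linear kinetics, Css is proportional to dose rate (D/τ) at fixed clearance.
D₂ = D₁ × (Css,target / Css,current) = 1470 × 6.59/3.25 = 2981 mg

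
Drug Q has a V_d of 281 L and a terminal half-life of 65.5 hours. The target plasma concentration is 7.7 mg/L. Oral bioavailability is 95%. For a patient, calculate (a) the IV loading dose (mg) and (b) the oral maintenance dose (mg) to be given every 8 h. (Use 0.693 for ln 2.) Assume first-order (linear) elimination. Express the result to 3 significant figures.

LD = Vd × C = 281.0 × 7.7 = 2164 mg
CL = 0.693 × Vd / t½ = 0.693 × 281.0 / 65.5 = 2.973 L/h
D = CL × Css × τ / F = 2.973 × 7.7 × 8 / 0.95 = 192.8 mg

(a) 2160 mg; (b) 193 mg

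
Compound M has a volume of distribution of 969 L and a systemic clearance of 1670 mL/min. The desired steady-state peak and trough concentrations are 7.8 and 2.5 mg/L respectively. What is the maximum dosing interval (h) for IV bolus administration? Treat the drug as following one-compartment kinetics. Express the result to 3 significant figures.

11.0 h

Convert clearance: 1670 mL/min × 60 min/h ÷ 1000 mL/L = 100.2 L/h
k = CL / Vd = 100.2 / 969.0 = 0.1034 h⁻¹
Between IV bolus doses, concentration decays as C = C₀·e^(−kτ), so C_peak/C_trough = e^(kτ).
τ_max = ln(C_peak/C_trough) / k = ln(7.8/2.5) / 0.1034 = 1.138 / 0.1034 = 11.01 h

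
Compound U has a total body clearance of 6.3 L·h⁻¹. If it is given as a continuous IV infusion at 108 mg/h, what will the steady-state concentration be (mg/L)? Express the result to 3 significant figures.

Css = rate / CL = 108 / 6.300 = 17.14 mg/L

17.1 mg/L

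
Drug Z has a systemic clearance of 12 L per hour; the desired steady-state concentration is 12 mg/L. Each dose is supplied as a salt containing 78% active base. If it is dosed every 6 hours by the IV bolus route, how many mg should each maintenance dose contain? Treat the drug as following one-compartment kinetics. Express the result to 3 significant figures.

1110 mg

D = CL × Css × τ / S = 12.00 × 12 × 6 / 0.78 = 1108 mg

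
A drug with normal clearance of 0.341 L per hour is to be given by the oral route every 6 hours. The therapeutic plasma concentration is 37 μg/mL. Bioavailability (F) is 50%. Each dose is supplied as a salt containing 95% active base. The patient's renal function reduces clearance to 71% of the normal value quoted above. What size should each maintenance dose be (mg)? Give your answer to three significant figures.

Patient clearance = 0.71 × 0.3410 = 0.2421 L/h
D = CL × Css × τ / F / S = 0.2421 × 37 × 6 / 0.5 / 0.95 = 113.1 mg

113 mg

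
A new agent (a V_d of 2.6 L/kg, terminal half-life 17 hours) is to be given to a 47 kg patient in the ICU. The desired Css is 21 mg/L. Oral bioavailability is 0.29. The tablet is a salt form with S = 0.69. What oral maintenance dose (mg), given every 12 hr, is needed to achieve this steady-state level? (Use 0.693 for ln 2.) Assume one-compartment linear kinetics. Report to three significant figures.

Vd(total) = 47 kg × 2.6 L/kg = 122.2 L
CL = ln 2 · Vd / t½ = 0.693 × 122.2 / 17 = 4.981 L/h
D = CL × Css × τ / F / S = 4.981 × 21 × 12 / 0.29 / 0.69 = 6273 mg

6270 mg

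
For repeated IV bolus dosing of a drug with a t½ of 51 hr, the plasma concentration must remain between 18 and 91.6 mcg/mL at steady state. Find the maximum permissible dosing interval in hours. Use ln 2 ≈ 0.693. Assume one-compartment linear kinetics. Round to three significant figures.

120 h

k = 0.693 / t½ = 0.693 / 51 = 0.01359 h⁻¹
Between IV bolus doses, concentration decays as C = C₀·e^(−kτ), so C_peak/C_trough = e^(kτ).
τ_max = ln(C_peak/C_trough) / k = ln(91.6/18) / 0.01359 = 1.627 / 0.01359 = 119.7 h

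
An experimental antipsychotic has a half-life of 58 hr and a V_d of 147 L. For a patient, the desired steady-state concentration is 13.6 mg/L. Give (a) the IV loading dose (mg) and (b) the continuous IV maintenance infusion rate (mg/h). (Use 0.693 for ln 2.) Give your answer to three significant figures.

(a) 2000 mg; (b) 23.9 mg/h

LD = Vd × C = 147.0 × 13.6 = 1999 mg
CL = 0.693 × Vd / t½ = 0.693 × 147.0 / 58 = 1.756 L/h
Infusion rate = CL × Css = 1.756 × 13.6 = 23.88 mg/h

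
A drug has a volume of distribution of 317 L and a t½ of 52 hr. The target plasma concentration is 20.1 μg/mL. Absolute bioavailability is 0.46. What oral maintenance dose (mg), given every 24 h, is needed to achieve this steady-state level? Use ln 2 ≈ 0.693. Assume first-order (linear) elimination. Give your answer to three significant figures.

CL = 0.693 × Vd / t½ = 0.693 × 317.0 / 52 = 4.225 L/h
D = CL × Css × τ / F = 4.225 × 20.1 × 24 / 0.46 = 4431 mg

4430 mg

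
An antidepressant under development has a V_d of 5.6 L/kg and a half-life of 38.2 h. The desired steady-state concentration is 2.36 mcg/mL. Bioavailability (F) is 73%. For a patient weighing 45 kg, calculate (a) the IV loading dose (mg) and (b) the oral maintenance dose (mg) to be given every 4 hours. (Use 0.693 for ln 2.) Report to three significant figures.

(a) 595 mg; (b) 59.1 mg

Total Vd = 5.6 × 45 = 252.0 L
LD = Vd × C = 252.0 × 2.36 = 594.7 mg
CL = 0.693 × Vd / t½ = 0.693 × 252.0 / 38.2 = 4.572 L/h
D = CL × Css × τ / F = 4.572 × 2.36 × 4 / 0.73 = 59.12 mg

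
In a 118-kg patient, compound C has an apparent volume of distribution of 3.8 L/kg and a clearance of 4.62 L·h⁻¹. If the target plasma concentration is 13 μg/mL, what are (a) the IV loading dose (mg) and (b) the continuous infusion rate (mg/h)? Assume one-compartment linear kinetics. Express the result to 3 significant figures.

Vd = 3.8 L/kg × 118 kg = 448.4 L
LD = Vd · C_target = 448.4 × 13 = 5829 mg
Infusion rate = 4.620 L/h × 13 mg/L = 60.06 mg/h

(a) 5830 mg; (b) 60.1 mg/h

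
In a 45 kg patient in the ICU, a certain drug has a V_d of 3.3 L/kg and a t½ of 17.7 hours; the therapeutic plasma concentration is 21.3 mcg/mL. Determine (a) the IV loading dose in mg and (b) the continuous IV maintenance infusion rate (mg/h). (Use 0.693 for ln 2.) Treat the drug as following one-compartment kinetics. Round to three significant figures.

Total Vd = 3.3 × 45 = 148.5 L
LD = Vd × C = 148.5 × 21.3 = 3163 mg
CL = 0.693 × Vd / t½ = 0.693 × 148.5 / 17.7 = 5.814 L/h
Infusion rate = CL × Css = 5.814 × 21.3 = 123.8 mg/h

(a) 3160 mg; (b) 124 mg/h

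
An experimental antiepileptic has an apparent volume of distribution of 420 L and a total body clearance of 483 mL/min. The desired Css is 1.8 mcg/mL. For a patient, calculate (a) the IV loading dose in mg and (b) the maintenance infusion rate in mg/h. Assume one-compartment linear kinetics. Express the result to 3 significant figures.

(a) 756 mg; (b) 52.2 mg/h

Loading: fill Vd to C_target → 420.0 L × 1.8 mg/L = 756.0 mg
CL = 483 mL/min = 483 × 0.06 = 28.98 L/h
Maintenance: replace elimination → rate = CL × Css = 28.98 × 1.8 = 52.16 mg/h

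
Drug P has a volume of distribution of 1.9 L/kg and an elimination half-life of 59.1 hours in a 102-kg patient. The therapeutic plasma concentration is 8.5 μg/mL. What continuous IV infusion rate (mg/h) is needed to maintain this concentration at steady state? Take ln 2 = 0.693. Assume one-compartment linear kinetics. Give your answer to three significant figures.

Vd(total) = 102 kg × 1.9 L/kg = 193.8 L
CL = 0.693 × Vd / t½ = 0.693 × 193.8 / 59.1 = 2.272 L/h
Infusion rate = CL × Css = 2.272 × 8.5 = 19.31 mg/h

19.3 mg/h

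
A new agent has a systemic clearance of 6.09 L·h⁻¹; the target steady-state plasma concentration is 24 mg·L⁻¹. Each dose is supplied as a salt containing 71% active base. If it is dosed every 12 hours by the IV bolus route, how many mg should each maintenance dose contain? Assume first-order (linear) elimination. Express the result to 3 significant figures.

2470 mg

D = CL × Css × τ / S = 6.090 × 24 × 12 / 0.71 = 2470 mg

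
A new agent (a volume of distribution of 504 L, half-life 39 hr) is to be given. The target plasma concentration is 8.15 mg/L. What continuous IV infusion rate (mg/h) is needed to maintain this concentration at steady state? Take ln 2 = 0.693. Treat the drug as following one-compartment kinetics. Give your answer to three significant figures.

73.0 mg/h

k = 0.693/39 = 0.01777 h⁻¹, so CL = k·Vd = 0.01777 × 504.0 = 8.956 L/h
Infusion rate = CL × Css = 8.956 × 8.15 = 72.99 mg/h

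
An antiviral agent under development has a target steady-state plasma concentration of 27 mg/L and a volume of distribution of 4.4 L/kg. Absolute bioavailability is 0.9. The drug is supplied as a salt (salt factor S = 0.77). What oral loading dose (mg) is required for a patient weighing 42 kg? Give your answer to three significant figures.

Vd(total) = 42 kg × 4.4 L/kg = 184.8 L
The loading dose fills Vd to the target concentration.
LD = Vd × C / F / S = 184.8 × 27.00 / 0.9 / 0.77 = 7200 mg

7200 mg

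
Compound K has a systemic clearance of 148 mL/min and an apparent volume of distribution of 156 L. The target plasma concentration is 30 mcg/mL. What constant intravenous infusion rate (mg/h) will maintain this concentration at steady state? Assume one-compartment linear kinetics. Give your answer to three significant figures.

266 mg/h

CL = 148 mL/min × 60/1000 = 8.880 L/h
R₀ = 8.880 × 30 = 266.4 mg/h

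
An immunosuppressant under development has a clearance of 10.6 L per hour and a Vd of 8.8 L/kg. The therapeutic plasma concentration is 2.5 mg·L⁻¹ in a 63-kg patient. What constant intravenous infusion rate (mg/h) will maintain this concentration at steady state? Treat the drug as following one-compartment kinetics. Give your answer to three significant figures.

26.5 mg/h

At steady state, infusion rate equals elimination rate: rate in = CL × Css.
Rate = CL × Css = 10.60 × 2.5 = 26.50 mg/h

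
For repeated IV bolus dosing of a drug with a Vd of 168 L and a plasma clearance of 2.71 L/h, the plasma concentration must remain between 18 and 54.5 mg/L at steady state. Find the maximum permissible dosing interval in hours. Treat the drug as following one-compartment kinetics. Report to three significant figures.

68.7 h

k = CL / Vd = 2.710 / 168.0 = 0.01613 h⁻¹
Between IV bolus doses, concentration decays as C = C₀·e^(−kτ), so C_peak/C_trough = e^(kτ).
τ_max = ln(C_peak/C_trough) / k = ln(54.5/18) / 0.01613 = 1.108 / 0.01613 = 68.69 h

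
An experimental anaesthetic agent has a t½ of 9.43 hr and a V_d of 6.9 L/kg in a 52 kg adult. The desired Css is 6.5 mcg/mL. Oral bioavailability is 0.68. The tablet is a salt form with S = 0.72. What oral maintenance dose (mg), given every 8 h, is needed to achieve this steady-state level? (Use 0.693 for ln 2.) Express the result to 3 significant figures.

2800 mg

Vd(total) = 52 kg × 6.9 L/kg = 358.8 L
CL = ln 2 · Vd / t½ = 0.693 × 358.8 / 9.43 = 26.37 L/h
D = CL × Css × τ / F / S = 26.37 × 6.5 × 8 / 0.68 / 0.72 = 2801 mg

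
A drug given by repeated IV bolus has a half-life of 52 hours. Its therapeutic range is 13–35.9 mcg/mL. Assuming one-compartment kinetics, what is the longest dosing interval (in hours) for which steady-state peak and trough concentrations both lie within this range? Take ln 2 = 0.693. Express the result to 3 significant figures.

k = 0.693 / t½ = 0.693 / 52 = 0.01333 h⁻¹
Between IV bolus doses, concentration decays as C = C₀·e^(−kτ), so C_peak/C_trough = e^(kτ).
τ_max = ln(C_peak/C_trough) / k = ln(35.9/13) / 0.01333 = 1.016 / 0.01333 = 76.22 h

76.2 h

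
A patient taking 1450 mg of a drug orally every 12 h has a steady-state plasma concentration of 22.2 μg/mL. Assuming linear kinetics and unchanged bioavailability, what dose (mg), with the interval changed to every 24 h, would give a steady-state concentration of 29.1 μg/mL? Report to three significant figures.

3800 mg

For first-order elimination, Css ∝ F·D/(CL·τ); F and CL are unchanged, so Css ∝ D/τ.
D₂ = D₁ × (Css,target / Css,current) × (τ₂/τ₁) = 1450 × (29.1/22.2) × (24/12) = 3801 mg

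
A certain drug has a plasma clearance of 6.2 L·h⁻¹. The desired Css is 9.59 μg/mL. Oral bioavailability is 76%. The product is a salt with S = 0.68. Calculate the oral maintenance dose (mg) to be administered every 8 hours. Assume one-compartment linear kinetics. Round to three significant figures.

D = CL × Css × τ / F / S = 6.200 × 9.59 × 8 / 0.76 / 0.68 = 920.4 mg

920 mg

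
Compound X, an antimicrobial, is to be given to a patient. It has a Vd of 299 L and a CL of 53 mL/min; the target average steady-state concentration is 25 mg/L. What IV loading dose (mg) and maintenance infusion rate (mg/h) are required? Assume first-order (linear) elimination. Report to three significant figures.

LD = Vd · C_target = 299.0 × 25 = 7475 mg
Convert clearance: 53 mL/min × 60 min/h ÷ 1000 mL/L = 3.180 L/h
Infusion rate = 3.180 L/h × 25 mg/L = 79.50 mg/h

(a) 7480 mg; (b) 79.5 mg/h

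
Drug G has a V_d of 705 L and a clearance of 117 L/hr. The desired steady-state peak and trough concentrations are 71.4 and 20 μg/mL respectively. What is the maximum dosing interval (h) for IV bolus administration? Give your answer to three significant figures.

7.67 h

k = CL / Vd = 117.0 / 705.0 = 0.1660 h⁻¹
Between IV bolus doses, concentration decays as C = C₀·e^(−kτ), so C_peak/C_trough = e^(kτ).
τ_max = ln(C_peak/C_trough) / k = ln(71.4/20) / 0.1660 = 1.273 / 0.1660 = 7.669 h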